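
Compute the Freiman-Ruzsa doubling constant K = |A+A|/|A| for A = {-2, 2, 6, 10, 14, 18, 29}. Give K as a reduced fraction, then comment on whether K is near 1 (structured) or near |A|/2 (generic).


|A| = 7.
Compute A + A by enumerating all 49 pairs.
A + A = {-4, 0, 4, 8, 12, 16, 20, 24, 27, 28, 31, 32, 35, 36, 39, 43, 47, 58}, so |A + A| = 18.
K = |A + A| / |A| = 18/7 (already in lowest terms) ≈ 2.5714.
Reference: AP of size 7 gives K = 13/7 ≈ 1.8571; a fully generic set of size 7 gives K ≈ 4.0000.

|A| = 7, |A + A| = 18, K = 18/7.


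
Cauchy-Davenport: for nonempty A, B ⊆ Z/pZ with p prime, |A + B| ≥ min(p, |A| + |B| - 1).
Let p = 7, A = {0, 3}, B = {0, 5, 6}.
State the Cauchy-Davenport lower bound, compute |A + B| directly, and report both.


Cauchy-Davenport: |A + B| ≥ min(p, |A| + |B| - 1) for A, B nonempty in Z/pZ.
|A| = 2, |B| = 3, p = 7.
CD lower bound = min(7, 2 + 3 - 1) = min(7, 4) = 4.
Compute A + B mod 7 directly:
a = 0: 0+0=0, 0+5=5, 0+6=6
a = 3: 3+0=3, 3+5=1, 3+6=2
A + B = {0, 1, 2, 3, 5, 6}, so |A + B| = 6.
Verify: 6 ≥ 4? Yes ✓.

CD lower bound = 4, actual |A + B| = 6.


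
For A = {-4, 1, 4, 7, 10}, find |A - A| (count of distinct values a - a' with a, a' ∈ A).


A - A = {a - a' : a, a' ∈ A}; |A| = 5.
Bounds: 2|A|-1 ≤ |A - A| ≤ |A|² - |A| + 1, i.e. 9 ≤ |A - A| ≤ 21.
Note: 0 ∈ A - A always (from a - a). The set is symmetric: if d ∈ A - A then -d ∈ A - A.
Enumerate nonzero differences d = a - a' with a > a' (then include -d):
Positive differences: {3, 5, 6, 8, 9, 11, 14}
Full difference set: {0} ∪ (positive diffs) ∪ (negative diffs).
|A - A| = 1 + 2·7 = 15 (matches direct enumeration: 15).

|A - A| = 15


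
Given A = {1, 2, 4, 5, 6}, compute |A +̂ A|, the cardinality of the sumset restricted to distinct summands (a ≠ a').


Restricted sumset: A +̂ A = {a + a' : a ∈ A, a' ∈ A, a ≠ a'}.
Equivalently, take A + A and drop any sum 2a that is achievable ONLY as a + a for a ∈ A (i.e. sums representable only with equal summands).
Enumerate pairs (a, a') with a < a' (symmetric, so each unordered pair gives one sum; this covers all a ≠ a'):
  1 + 2 = 3
  1 + 4 = 5
  1 + 5 = 6
  1 + 6 = 7
  2 + 4 = 6
  2 + 5 = 7
  2 + 6 = 8
  4 + 5 = 9
  4 + 6 = 10
  5 + 6 = 11
Collected distinct sums: {3, 5, 6, 7, 8, 9, 10, 11}
|A +̂ A| = 8
(Reference bound: |A +̂ A| ≥ 2|A| - 3 for |A| ≥ 2, with |A| = 5 giving ≥ 7.)

|A +̂ A| = 8


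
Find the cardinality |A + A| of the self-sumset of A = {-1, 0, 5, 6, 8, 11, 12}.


A + A = {a + a' : a, a' ∈ A}; |A| = 7.
General bounds: 2|A| - 1 ≤ |A + A| ≤ |A|(|A|+1)/2, i.e. 13 ≤ |A + A| ≤ 28.
Lower bound 2|A|-1 is attained iff A is an arithmetic progression.
Enumerate sums a + a' for a ≤ a' (symmetric, so this suffices):
a = -1: -1+-1=-2, -1+0=-1, -1+5=4, -1+6=5, -1+8=7, -1+11=10, -1+12=11
a = 0: 0+0=0, 0+5=5, 0+6=6, 0+8=8, 0+11=11, 0+12=12
a = 5: 5+5=10, 5+6=11, 5+8=13, 5+11=16, 5+12=17
a = 6: 6+6=12, 6+8=14, 6+11=17, 6+12=18
a = 8: 8+8=16, 8+11=19, 8+12=20
a = 11: 11+11=22, 11+12=23
a = 12: 12+12=24
Distinct sums: {-2, -1, 0, 4, 5, 6, 7, 8, 10, 11, 12, 13, 14, 16, 17, 18, 19, 20, 22, 23, 24}
|A + A| = 21

|A + A| = 21


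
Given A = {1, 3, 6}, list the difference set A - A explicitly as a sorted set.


A - A = {a - a' : a, a' ∈ A}.
Compute a - a' for each ordered pair (a, a'):
a = 1: 1-1=0, 1-3=-2, 1-6=-5
a = 3: 3-1=2, 3-3=0, 3-6=-3
a = 6: 6-1=5, 6-3=3, 6-6=0
Collecting distinct values (and noting 0 appears from a-a):
A - A = {-5, -3, -2, 0, 2, 3, 5}
|A - A| = 7

A - A = {-5, -3, -2, 0, 2, 3, 5}


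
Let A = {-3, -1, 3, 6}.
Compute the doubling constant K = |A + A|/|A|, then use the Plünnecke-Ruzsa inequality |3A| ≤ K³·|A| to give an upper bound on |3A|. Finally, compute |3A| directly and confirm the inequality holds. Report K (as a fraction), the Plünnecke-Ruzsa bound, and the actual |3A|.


|A| = 4.
Step 1: Compute A + A by enumerating all 16 pairs.
A + A = {-6, -4, -2, 0, 2, 3, 5, 6, 9, 12}, so |A + A| = 10.
Step 2: Doubling constant K = |A + A|/|A| = 10/4 = 10/4 ≈ 2.5000.
Step 3: Plünnecke-Ruzsa gives |3A| ≤ K³·|A| = (2.5000)³ · 4 ≈ 62.5000.
Step 4: Compute 3A = A + A + A directly by enumerating all triples (a,b,c) ∈ A³; |3A| = 18.
Step 5: Check 18 ≤ 62.5000? Yes ✓.

K = 10/4, Plünnecke-Ruzsa bound K³|A| ≈ 62.5000, |3A| = 18, inequality holds.


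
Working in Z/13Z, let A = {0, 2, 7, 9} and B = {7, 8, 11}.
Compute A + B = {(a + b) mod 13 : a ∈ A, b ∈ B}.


Work in Z/13Z: reduce every sum a + b modulo 13.
Enumerate all 12 pairs:
a = 0: 0+7=7, 0+8=8, 0+11=11
a = 2: 2+7=9, 2+8=10, 2+11=0
a = 7: 7+7=1, 7+8=2, 7+11=5
a = 9: 9+7=3, 9+8=4, 9+11=7
Distinct residues collected: {0, 1, 2, 3, 4, 5, 7, 8, 9, 10, 11}
|A + B| = 11 (out of 13 total residues).

A + B = {0, 1, 2, 3, 4, 5, 7, 8, 9, 10, 11}


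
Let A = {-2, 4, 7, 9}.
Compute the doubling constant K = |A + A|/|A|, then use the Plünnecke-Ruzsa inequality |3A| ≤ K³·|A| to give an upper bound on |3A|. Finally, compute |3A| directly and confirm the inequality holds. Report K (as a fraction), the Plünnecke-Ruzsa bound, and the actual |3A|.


|A| = 4.
Step 1: Compute A + A by enumerating all 16 pairs.
A + A = {-4, 2, 5, 7, 8, 11, 13, 14, 16, 18}, so |A + A| = 10.
Step 2: Doubling constant K = |A + A|/|A| = 10/4 = 10/4 ≈ 2.5000.
Step 3: Plünnecke-Ruzsa gives |3A| ≤ K³·|A| = (2.5000)³ · 4 ≈ 62.5000.
Step 4: Compute 3A = A + A + A directly by enumerating all triples (a,b,c) ∈ A³; |3A| = 19.
Step 5: Check 19 ≤ 62.5000? Yes ✓.

K = 10/4, Plünnecke-Ruzsa bound K³|A| ≈ 62.5000, |3A| = 19, inequality holds.


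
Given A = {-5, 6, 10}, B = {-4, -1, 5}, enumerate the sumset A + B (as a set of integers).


A + B = {a + b : a ∈ A, b ∈ B}.
Enumerate all |A|·|B| = 3·3 = 9 pairs (a, b) and collect distinct sums.
a = -5: -5+-4=-9, -5+-1=-6, -5+5=0
a = 6: 6+-4=2, 6+-1=5, 6+5=11
a = 10: 10+-4=6, 10+-1=9, 10+5=15
Collecting distinct sums: A + B = {-9, -6, 0, 2, 5, 6, 9, 11, 15}
|A + B| = 9

A + B = {-9, -6, 0, 2, 5, 6, 9, 11, 15}


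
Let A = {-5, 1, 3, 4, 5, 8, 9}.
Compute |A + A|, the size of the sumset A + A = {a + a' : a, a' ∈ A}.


A + A = {a + a' : a, a' ∈ A}; |A| = 7.
General bounds: 2|A| - 1 ≤ |A + A| ≤ |A|(|A|+1)/2, i.e. 13 ≤ |A + A| ≤ 28.
Lower bound 2|A|-1 is attained iff A is an arithmetic progression.
Enumerate sums a + a' for a ≤ a' (symmetric, so this suffices):
a = -5: -5+-5=-10, -5+1=-4, -5+3=-2, -5+4=-1, -5+5=0, -5+8=3, -5+9=4
a = 1: 1+1=2, 1+3=4, 1+4=5, 1+5=6, 1+8=9, 1+9=10
a = 3: 3+3=6, 3+4=7, 3+5=8, 3+8=11, 3+9=12
a = 4: 4+4=8, 4+5=9, 4+8=12, 4+9=13
a = 5: 5+5=10, 5+8=13, 5+9=14
a = 8: 8+8=16, 8+9=17
a = 9: 9+9=18
Distinct sums: {-10, -4, -2, -1, 0, 2, 3, 4, 5, 6, 7, 8, 9, 10, 11, 12, 13, 14, 16, 17, 18}
|A + A| = 21

|A + A| = 21


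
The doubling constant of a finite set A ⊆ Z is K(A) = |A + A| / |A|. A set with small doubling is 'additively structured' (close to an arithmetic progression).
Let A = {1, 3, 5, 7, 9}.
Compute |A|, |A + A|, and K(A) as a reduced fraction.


|A| = 5.
Compute A + A by enumerating all 25 pairs.
A + A = {2, 4, 6, 8, 10, 12, 14, 16, 18}, so |A + A| = 9.
K = |A + A| / |A| = 9/5 (already in lowest terms) ≈ 1.8000.
Reference: AP of size 5 gives K = 9/5 ≈ 1.8000; a fully generic set of size 5 gives K ≈ 3.0000.

|A| = 5, |A + A| = 9, K = 9/5.


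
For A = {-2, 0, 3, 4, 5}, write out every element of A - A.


A - A = {a - a' : a, a' ∈ A}.
Compute a - a' for each ordered pair (a, a'):
a = -2: -2--2=0, -2-0=-2, -2-3=-5, -2-4=-6, -2-5=-7
a = 0: 0--2=2, 0-0=0, 0-3=-3, 0-4=-4, 0-5=-5
a = 3: 3--2=5, 3-0=3, 3-3=0, 3-4=-1, 3-5=-2
a = 4: 4--2=6, 4-0=4, 4-3=1, 4-4=0, 4-5=-1
a = 5: 5--2=7, 5-0=5, 5-3=2, 5-4=1, 5-5=0
Collecting distinct values (and noting 0 appears from a-a):
A - A = {-7, -6, -5, -4, -3, -2, -1, 0, 1, 2, 3, 4, 5, 6, 7}
|A - A| = 15

A - A = {-7, -6, -5, -4, -3, -2, -1, 0, 1, 2, 3, 4, 5, 6, 7}


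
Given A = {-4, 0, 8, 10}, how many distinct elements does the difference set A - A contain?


A - A = {a - a' : a, a' ∈ A}; |A| = 4.
Bounds: 2|A|-1 ≤ |A - A| ≤ |A|² - |A| + 1, i.e. 7 ≤ |A - A| ≤ 13.
Note: 0 ∈ A - A always (from a - a). The set is symmetric: if d ∈ A - A then -d ∈ A - A.
Enumerate nonzero differences d = a - a' with a > a' (then include -d):
Positive differences: {2, 4, 8, 10, 12, 14}
Full difference set: {0} ∪ (positive diffs) ∪ (negative diffs).
|A - A| = 1 + 2·6 = 13 (matches direct enumeration: 13).

|A - A| = 13


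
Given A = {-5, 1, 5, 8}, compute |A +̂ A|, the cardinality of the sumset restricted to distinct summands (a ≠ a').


Restricted sumset: A +̂ A = {a + a' : a ∈ A, a' ∈ A, a ≠ a'}.
Equivalently, take A + A and drop any sum 2a that is achievable ONLY as a + a for a ∈ A (i.e. sums representable only with equal summands).
Enumerate pairs (a, a') with a < a' (symmetric, so each unordered pair gives one sum; this covers all a ≠ a'):
  -5 + 1 = -4
  -5 + 5 = 0
  -5 + 8 = 3
  1 + 5 = 6
  1 + 8 = 9
  5 + 8 = 13
Collected distinct sums: {-4, 0, 3, 6, 9, 13}
|A +̂ A| = 6
(Reference bound: |A +̂ A| ≥ 2|A| - 3 for |A| ≥ 2, with |A| = 4 giving ≥ 5.)

|A +̂ A| = 6


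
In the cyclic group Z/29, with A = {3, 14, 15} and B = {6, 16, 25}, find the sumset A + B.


Work in Z/29Z: reduce every sum a + b modulo 29.
Enumerate all 9 pairs:
a = 3: 3+6=9, 3+16=19, 3+25=28
a = 14: 14+6=20, 14+16=1, 14+25=10
a = 15: 15+6=21, 15+16=2, 15+25=11
Distinct residues collected: {1, 2, 9, 10, 11, 19, 20, 21, 28}
|A + B| = 9 (out of 29 total residues).

A + B = {1, 2, 9, 10, 11, 19, 20, 21, 28}


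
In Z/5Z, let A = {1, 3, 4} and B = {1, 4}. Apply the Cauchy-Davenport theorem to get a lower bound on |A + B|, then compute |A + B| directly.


Cauchy-Davenport: |A + B| ≥ min(p, |A| + |B| - 1) for A, B nonempty in Z/pZ.
|A| = 3, |B| = 2, p = 5.
CD lower bound = min(5, 3 + 2 - 1) = min(5, 4) = 4.
Compute A + B mod 5 directly:
a = 1: 1+1=2, 1+4=0
a = 3: 3+1=4, 3+4=2
a = 4: 4+1=0, 4+4=3
A + B = {0, 2, 3, 4}, so |A + B| = 4.
Verify: 4 ≥ 4? Yes ✓.

CD lower bound = 4, actual |A + B| = 4.


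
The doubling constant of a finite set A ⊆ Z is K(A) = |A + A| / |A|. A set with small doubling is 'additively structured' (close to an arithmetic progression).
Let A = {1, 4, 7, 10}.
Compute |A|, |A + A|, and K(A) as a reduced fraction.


|A| = 4.
Compute A + A by enumerating all 16 pairs.
A + A = {2, 5, 8, 11, 14, 17, 20}, so |A + A| = 7.
K = |A + A| / |A| = 7/4 (already in lowest terms) ≈ 1.7500.
Reference: AP of size 4 gives K = 7/4 ≈ 1.7500; a fully generic set of size 4 gives K ≈ 2.5000.

|A| = 4, |A + A| = 7, K = 7/4.


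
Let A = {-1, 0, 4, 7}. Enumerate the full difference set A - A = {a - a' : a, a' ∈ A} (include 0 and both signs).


A - A = {a - a' : a, a' ∈ A}.
Compute a - a' for each ordered pair (a, a'):
a = -1: -1--1=0, -1-0=-1, -1-4=-5, -1-7=-8
a = 0: 0--1=1, 0-0=0, 0-4=-4, 0-7=-7
a = 4: 4--1=5, 4-0=4, 4-4=0, 4-7=-3
a = 7: 7--1=8, 7-0=7, 7-4=3, 7-7=0
Collecting distinct values (and noting 0 appears from a-a):
A - A = {-8, -7, -5, -4, -3, -1, 0, 1, 3, 4, 5, 7, 8}
|A - A| = 13

A - A = {-8, -7, -5, -4, -3, -1, 0, 1, 3, 4, 5, 7, 8}


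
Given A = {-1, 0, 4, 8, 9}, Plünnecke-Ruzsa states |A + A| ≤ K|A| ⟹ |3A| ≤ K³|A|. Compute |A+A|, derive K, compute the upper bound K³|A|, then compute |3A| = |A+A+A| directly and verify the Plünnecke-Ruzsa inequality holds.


|A| = 5.
Step 1: Compute A + A by enumerating all 25 pairs.
A + A = {-2, -1, 0, 3, 4, 7, 8, 9, 12, 13, 16, 17, 18}, so |A + A| = 13.
Step 2: Doubling constant K = |A + A|/|A| = 13/5 = 13/5 ≈ 2.6000.
Step 3: Plünnecke-Ruzsa gives |3A| ≤ K³·|A| = (2.6000)³ · 5 ≈ 87.8800.
Step 4: Compute 3A = A + A + A directly by enumerating all triples (a,b,c) ∈ A³; |3A| = 25.
Step 5: Check 25 ≤ 87.8800? Yes ✓.

K = 13/5, Plünnecke-Ruzsa bound K³|A| ≈ 87.8800, |3A| = 25, inequality holds.


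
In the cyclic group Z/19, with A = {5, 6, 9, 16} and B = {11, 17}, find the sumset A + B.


Work in Z/19Z: reduce every sum a + b modulo 19.
Enumerate all 8 pairs:
a = 5: 5+11=16, 5+17=3
a = 6: 6+11=17, 6+17=4
a = 9: 9+11=1, 9+17=7
a = 16: 16+11=8, 16+17=14
Distinct residues collected: {1, 3, 4, 7, 8, 14, 16, 17}
|A + B| = 8 (out of 19 total residues).

A + B = {1, 3, 4, 7, 8, 14, 16, 17}


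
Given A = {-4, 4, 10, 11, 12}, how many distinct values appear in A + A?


A + A = {a + a' : a, a' ∈ A}; |A| = 5.
General bounds: 2|A| - 1 ≤ |A + A| ≤ |A|(|A|+1)/2, i.e. 9 ≤ |A + A| ≤ 15.
Lower bound 2|A|-1 is attained iff A is an arithmetic progression.
Enumerate sums a + a' for a ≤ a' (symmetric, so this suffices):
a = -4: -4+-4=-8, -4+4=0, -4+10=6, -4+11=7, -4+12=8
a = 4: 4+4=8, 4+10=14, 4+11=15, 4+12=16
a = 10: 10+10=20, 10+11=21, 10+12=22
a = 11: 11+11=22, 11+12=23
a = 12: 12+12=24
Distinct sums: {-8, 0, 6, 7, 8, 14, 15, 16, 20, 21, 22, 23, 24}
|A + A| = 13

|A + A| = 13


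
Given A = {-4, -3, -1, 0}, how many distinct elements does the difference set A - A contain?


A - A = {a - a' : a, a' ∈ A}; |A| = 4.
Bounds: 2|A|-1 ≤ |A - A| ≤ |A|² - |A| + 1, i.e. 7 ≤ |A - A| ≤ 13.
Note: 0 ∈ A - A always (from a - a). The set is symmetric: if d ∈ A - A then -d ∈ A - A.
Enumerate nonzero differences d = a - a' with a > a' (then include -d):
Positive differences: {1, 2, 3, 4}
Full difference set: {0} ∪ (positive diffs) ∪ (negative diffs).
|A - A| = 1 + 2·4 = 9 (matches direct enumeration: 9).

|A - A| = 9


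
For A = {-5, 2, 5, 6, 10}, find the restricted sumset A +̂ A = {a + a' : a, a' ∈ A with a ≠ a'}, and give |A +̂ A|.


Restricted sumset: A +̂ A = {a + a' : a ∈ A, a' ∈ A, a ≠ a'}.
Equivalently, take A + A and drop any sum 2a that is achievable ONLY as a + a for a ∈ A (i.e. sums representable only with equal summands).
Enumerate pairs (a, a') with a < a' (symmetric, so each unordered pair gives one sum; this covers all a ≠ a'):
  -5 + 2 = -3
  -5 + 5 = 0
  -5 + 6 = 1
  -5 + 10 = 5
  2 + 5 = 7
  2 + 6 = 8
  2 + 10 = 12
  5 + 6 = 11
  5 + 10 = 15
  6 + 10 = 16
Collected distinct sums: {-3, 0, 1, 5, 7, 8, 11, 12, 15, 16}
|A +̂ A| = 10
(Reference bound: |A +̂ A| ≥ 2|A| - 3 for |A| ≥ 2, with |A| = 5 giving ≥ 7.)

|A +̂ A| = 10


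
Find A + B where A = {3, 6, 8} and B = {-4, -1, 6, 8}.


A + B = {a + b : a ∈ A, b ∈ B}.
Enumerate all |A|·|B| = 3·4 = 12 pairs (a, b) and collect distinct sums.
a = 3: 3+-4=-1, 3+-1=2, 3+6=9, 3+8=11
a = 6: 6+-4=2, 6+-1=5, 6+6=12, 6+8=14
a = 8: 8+-4=4, 8+-1=7, 8+6=14, 8+8=16
Collecting distinct sums: A + B = {-1, 2, 4, 5, 7, 9, 11, 12, 14, 16}
|A + B| = 10

A + B = {-1, 2, 4, 5, 7, 9, 11, 12, 14, 16}


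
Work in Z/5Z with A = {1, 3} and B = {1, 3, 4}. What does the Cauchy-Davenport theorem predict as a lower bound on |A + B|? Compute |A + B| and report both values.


Cauchy-Davenport: |A + B| ≥ min(p, |A| + |B| - 1) for A, B nonempty in Z/pZ.
|A| = 2, |B| = 3, p = 5.
CD lower bound = min(5, 2 + 3 - 1) = min(5, 4) = 4.
Compute A + B mod 5 directly:
a = 1: 1+1=2, 1+3=4, 1+4=0
a = 3: 3+1=4, 3+3=1, 3+4=2
A + B = {0, 1, 2, 4}, so |A + B| = 4.
Verify: 4 ≥ 4? Yes ✓.

CD lower bound = 4, actual |A + B| = 4.


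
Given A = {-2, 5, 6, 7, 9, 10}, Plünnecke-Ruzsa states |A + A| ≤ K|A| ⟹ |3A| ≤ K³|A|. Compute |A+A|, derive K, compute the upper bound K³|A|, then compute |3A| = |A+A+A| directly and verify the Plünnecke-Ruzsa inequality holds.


|A| = 6.
Step 1: Compute A + A by enumerating all 36 pairs.
A + A = {-4, 3, 4, 5, 7, 8, 10, 11, 12, 13, 14, 15, 16, 17, 18, 19, 20}, so |A + A| = 17.
Step 2: Doubling constant K = |A + A|/|A| = 17/6 = 17/6 ≈ 2.8333.
Step 3: Plünnecke-Ruzsa gives |3A| ≤ K³·|A| = (2.8333)³ · 6 ≈ 136.4722.
Step 4: Compute 3A = A + A + A directly by enumerating all triples (a,b,c) ∈ A³; |3A| = 29.
Step 5: Check 29 ≤ 136.4722? Yes ✓.

K = 17/6, Plünnecke-Ruzsa bound K³|A| ≈ 136.4722, |3A| = 29, inequality holds.


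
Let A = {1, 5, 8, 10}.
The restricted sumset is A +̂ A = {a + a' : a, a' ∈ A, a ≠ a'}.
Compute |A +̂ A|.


Restricted sumset: A +̂ A = {a + a' : a ∈ A, a' ∈ A, a ≠ a'}.
Equivalently, take A + A and drop any sum 2a that is achievable ONLY as a + a for a ∈ A (i.e. sums representable only with equal summands).
Enumerate pairs (a, a') with a < a' (symmetric, so each unordered pair gives one sum; this covers all a ≠ a'):
  1 + 5 = 6
  1 + 8 = 9
  1 + 10 = 11
  5 + 8 = 13
  5 + 10 = 15
  8 + 10 = 18
Collected distinct sums: {6, 9, 11, 13, 15, 18}
|A +̂ A| = 6
(Reference bound: |A +̂ A| ≥ 2|A| - 3 for |A| ≥ 2, with |A| = 4 giving ≥ 5.)

|A +̂ A| = 6


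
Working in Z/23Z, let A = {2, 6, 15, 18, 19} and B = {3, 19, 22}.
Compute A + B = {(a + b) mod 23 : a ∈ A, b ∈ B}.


Work in Z/23Z: reduce every sum a + b modulo 23.
Enumerate all 15 pairs:
a = 2: 2+3=5, 2+19=21, 2+22=1
a = 6: 6+3=9, 6+19=2, 6+22=5
a = 15: 15+3=18, 15+19=11, 15+22=14
a = 18: 18+3=21, 18+19=14, 18+22=17
a = 19: 19+3=22, 19+19=15, 19+22=18
Distinct residues collected: {1, 2, 5, 9, 11, 14, 15, 17, 18, 21, 22}
|A + B| = 11 (out of 23 total residues).

A + B = {1, 2, 5, 9, 11, 14, 15, 17, 18, 21, 22}


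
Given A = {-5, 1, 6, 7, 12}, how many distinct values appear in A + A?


A + A = {a + a' : a, a' ∈ A}; |A| = 5.
General bounds: 2|A| - 1 ≤ |A + A| ≤ |A|(|A|+1)/2, i.e. 9 ≤ |A + A| ≤ 15.
Lower bound 2|A|-1 is attained iff A is an arithmetic progression.
Enumerate sums a + a' for a ≤ a' (symmetric, so this suffices):
a = -5: -5+-5=-10, -5+1=-4, -5+6=1, -5+7=2, -5+12=7
a = 1: 1+1=2, 1+6=7, 1+7=8, 1+12=13
a = 6: 6+6=12, 6+7=13, 6+12=18
a = 7: 7+7=14, 7+12=19
a = 12: 12+12=24
Distinct sums: {-10, -4, 1, 2, 7, 8, 12, 13, 14, 18, 19, 24}
|A + A| = 12

|A + A| = 12


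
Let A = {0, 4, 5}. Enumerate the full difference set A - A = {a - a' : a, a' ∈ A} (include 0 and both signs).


A - A = {a - a' : a, a' ∈ A}.
Compute a - a' for each ordered pair (a, a'):
a = 0: 0-0=0, 0-4=-4, 0-5=-5
a = 4: 4-0=4, 4-4=0, 4-5=-1
a = 5: 5-0=5, 5-4=1, 5-5=0
Collecting distinct values (and noting 0 appears from a-a):
A - A = {-5, -4, -1, 0, 1, 4, 5}
|A - A| = 7

A - A = {-5, -4, -1, 0, 1, 4, 5}


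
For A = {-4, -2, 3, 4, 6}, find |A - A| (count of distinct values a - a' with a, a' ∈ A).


A - A = {a - a' : a, a' ∈ A}; |A| = 5.
Bounds: 2|A|-1 ≤ |A - A| ≤ |A|² - |A| + 1, i.e. 9 ≤ |A - A| ≤ 21.
Note: 0 ∈ A - A always (from a - a). The set is symmetric: if d ∈ A - A then -d ∈ A - A.
Enumerate nonzero differences d = a - a' with a > a' (then include -d):
Positive differences: {1, 2, 3, 5, 6, 7, 8, 10}
Full difference set: {0} ∪ (positive diffs) ∪ (negative diffs).
|A - A| = 1 + 2·8 = 17 (matches direct enumeration: 17).

|A - A| = 17


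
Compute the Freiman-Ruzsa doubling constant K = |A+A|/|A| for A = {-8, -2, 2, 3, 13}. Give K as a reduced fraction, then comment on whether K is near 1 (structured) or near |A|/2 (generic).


|A| = 5.
Compute A + A by enumerating all 25 pairs.
A + A = {-16, -10, -6, -5, -4, 0, 1, 4, 5, 6, 11, 15, 16, 26}, so |A + A| = 14.
K = |A + A| / |A| = 14/5 (already in lowest terms) ≈ 2.8000.
Reference: AP of size 5 gives K = 9/5 ≈ 1.8000; a fully generic set of size 5 gives K ≈ 3.0000.

|A| = 5, |A + A| = 14, K = 14/5.


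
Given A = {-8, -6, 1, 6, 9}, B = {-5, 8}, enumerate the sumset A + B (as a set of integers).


A + B = {a + b : a ∈ A, b ∈ B}.
Enumerate all |A|·|B| = 5·2 = 10 pairs (a, b) and collect distinct sums.
a = -8: -8+-5=-13, -8+8=0
a = -6: -6+-5=-11, -6+8=2
a = 1: 1+-5=-4, 1+8=9
a = 6: 6+-5=1, 6+8=14
a = 9: 9+-5=4, 9+8=17
Collecting distinct sums: A + B = {-13, -11, -4, 0, 1, 2, 4, 9, 14, 17}
|A + B| = 10

A + B = {-13, -11, -4, 0, 1, 2, 4, 9, 14, 17}


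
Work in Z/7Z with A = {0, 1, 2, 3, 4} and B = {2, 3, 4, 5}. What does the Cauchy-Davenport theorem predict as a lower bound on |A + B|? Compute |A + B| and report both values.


Cauchy-Davenport: |A + B| ≥ min(p, |A| + |B| - 1) for A, B nonempty in Z/pZ.
|A| = 5, |B| = 4, p = 7.
CD lower bound = min(7, 5 + 4 - 1) = min(7, 8) = 7.
Compute A + B mod 7 directly:
a = 0: 0+2=2, 0+3=3, 0+4=4, 0+5=5
a = 1: 1+2=3, 1+3=4, 1+4=5, 1+5=6
a = 2: 2+2=4, 2+3=5, 2+4=6, 2+5=0
a = 3: 3+2=5, 3+3=6, 3+4=0, 3+5=1
a = 4: 4+2=6, 4+3=0, 4+4=1, 4+5=2
A + B = {0, 1, 2, 3, 4, 5, 6}, so |A + B| = 7.
Verify: 7 ≥ 7? Yes ✓.

CD lower bound = 7, actual |A + B| = 7.


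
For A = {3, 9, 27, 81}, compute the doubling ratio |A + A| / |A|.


|A| = 4.
Compute A + A by enumerating all 16 pairs.
A + A = {6, 12, 18, 30, 36, 54, 84, 90, 108, 162}, so |A + A| = 10.
K = |A + A| / |A| = 10/4 = 5/2 ≈ 2.5000.
Reference: AP of size 4 gives K = 7/4 ≈ 1.7500; a fully generic set of size 4 gives K ≈ 2.5000.

|A| = 4, |A + A| = 10, K = 10/4 = 5/2.


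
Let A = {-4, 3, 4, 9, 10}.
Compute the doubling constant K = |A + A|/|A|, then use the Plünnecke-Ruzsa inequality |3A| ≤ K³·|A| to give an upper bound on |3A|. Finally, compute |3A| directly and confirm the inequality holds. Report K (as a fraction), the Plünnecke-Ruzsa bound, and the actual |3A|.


|A| = 5.
Step 1: Compute A + A by enumerating all 25 pairs.
A + A = {-8, -1, 0, 5, 6, 7, 8, 12, 13, 14, 18, 19, 20}, so |A + A| = 13.
Step 2: Doubling constant K = |A + A|/|A| = 13/5 = 13/5 ≈ 2.6000.
Step 3: Plünnecke-Ruzsa gives |3A| ≤ K³·|A| = (2.6000)³ · 5 ≈ 87.8800.
Step 4: Compute 3A = A + A + A directly by enumerating all triples (a,b,c) ∈ A³; |3A| = 25.
Step 5: Check 25 ≤ 87.8800? Yes ✓.

K = 13/5, Plünnecke-Ruzsa bound K³|A| ≈ 87.8800, |3A| = 25, inequality holds.


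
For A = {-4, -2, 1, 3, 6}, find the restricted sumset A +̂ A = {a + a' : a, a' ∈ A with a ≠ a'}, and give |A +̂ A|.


Restricted sumset: A +̂ A = {a + a' : a ∈ A, a' ∈ A, a ≠ a'}.
Equivalently, take A + A and drop any sum 2a that is achievable ONLY as a + a for a ∈ A (i.e. sums representable only with equal summands).
Enumerate pairs (a, a') with a < a' (symmetric, so each unordered pair gives one sum; this covers all a ≠ a'):
  -4 + -2 = -6
  -4 + 1 = -3
  -4 + 3 = -1
  -4 + 6 = 2
  -2 + 1 = -1
  -2 + 3 = 1
  -2 + 6 = 4
  1 + 3 = 4
  1 + 6 = 7
  3 + 6 = 9
Collected distinct sums: {-6, -3, -1, 1, 2, 4, 7, 9}
|A +̂ A| = 8
(Reference bound: |A +̂ A| ≥ 2|A| - 3 for |A| ≥ 2, with |A| = 5 giving ≥ 7.)

|A +̂ A| = 8


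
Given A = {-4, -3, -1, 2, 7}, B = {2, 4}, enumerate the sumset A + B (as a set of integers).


A + B = {a + b : a ∈ A, b ∈ B}.
Enumerate all |A|·|B| = 5·2 = 10 pairs (a, b) and collect distinct sums.
a = -4: -4+2=-2, -4+4=0
a = -3: -3+2=-1, -3+4=1
a = -1: -1+2=1, -1+4=3
a = 2: 2+2=4, 2+4=6
a = 7: 7+2=9, 7+4=11
Collecting distinct sums: A + B = {-2, -1, 0, 1, 3, 4, 6, 9, 11}
|A + B| = 9

A + B = {-2, -1, 0, 1, 3, 4, 6, 9, 11}


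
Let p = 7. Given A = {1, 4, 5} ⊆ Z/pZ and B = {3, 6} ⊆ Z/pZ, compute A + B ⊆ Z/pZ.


Work in Z/7Z: reduce every sum a + b modulo 7.
Enumerate all 6 pairs:
a = 1: 1+3=4, 1+6=0
a = 4: 4+3=0, 4+6=3
a = 5: 5+3=1, 5+6=4
Distinct residues collected: {0, 1, 3, 4}
|A + B| = 4 (out of 7 total residues).

A + B = {0, 1, 3, 4}


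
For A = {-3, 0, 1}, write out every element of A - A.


A - A = {a - a' : a, a' ∈ A}.
Compute a - a' for each ordered pair (a, a'):
a = -3: -3--3=0, -3-0=-3, -3-1=-4
a = 0: 0--3=3, 0-0=0, 0-1=-1
a = 1: 1--3=4, 1-0=1, 1-1=0
Collecting distinct values (and noting 0 appears from a-a):
A - A = {-4, -3, -1, 0, 1, 3, 4}
|A - A| = 7

A - A = {-4, -3, -1, 0, 1, 3, 4}


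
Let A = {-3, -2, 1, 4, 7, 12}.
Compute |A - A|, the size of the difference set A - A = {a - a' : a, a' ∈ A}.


A - A = {a - a' : a, a' ∈ A}; |A| = 6.
Bounds: 2|A|-1 ≤ |A - A| ≤ |A|² - |A| + 1, i.e. 11 ≤ |A - A| ≤ 31.
Note: 0 ∈ A - A always (from a - a). The set is symmetric: if d ∈ A - A then -d ∈ A - A.
Enumerate nonzero differences d = a - a' with a > a' (then include -d):
Positive differences: {1, 3, 4, 5, 6, 7, 8, 9, 10, 11, 14, 15}
Full difference set: {0} ∪ (positive diffs) ∪ (negative diffs).
|A - A| = 1 + 2·12 = 25 (matches direct enumeration: 25).

|A - A| = 25


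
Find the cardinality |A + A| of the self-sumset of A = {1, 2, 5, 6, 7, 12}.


A + A = {a + a' : a, a' ∈ A}; |A| = 6.
General bounds: 2|A| - 1 ≤ |A + A| ≤ |A|(|A|+1)/2, i.e. 11 ≤ |A + A| ≤ 21.
Lower bound 2|A|-1 is attained iff A is an arithmetic progression.
Enumerate sums a + a' for a ≤ a' (symmetric, so this suffices):
a = 1: 1+1=2, 1+2=3, 1+5=6, 1+6=7, 1+7=8, 1+12=13
a = 2: 2+2=4, 2+5=7, 2+6=8, 2+7=9, 2+12=14
a = 5: 5+5=10, 5+6=11, 5+7=12, 5+12=17
a = 6: 6+6=12, 6+7=13, 6+12=18
a = 7: 7+7=14, 7+12=19
a = 12: 12+12=24
Distinct sums: {2, 3, 4, 6, 7, 8, 9, 10, 11, 12, 13, 14, 17, 18, 19, 24}
|A + A| = 16

|A + A| = 16


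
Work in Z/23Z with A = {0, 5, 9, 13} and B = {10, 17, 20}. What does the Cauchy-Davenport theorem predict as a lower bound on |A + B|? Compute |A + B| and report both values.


Cauchy-Davenport: |A + B| ≥ min(p, |A| + |B| - 1) for A, B nonempty in Z/pZ.
|A| = 4, |B| = 3, p = 23.
CD lower bound = min(23, 4 + 3 - 1) = min(23, 6) = 6.
Compute A + B mod 23 directly:
a = 0: 0+10=10, 0+17=17, 0+20=20
a = 5: 5+10=15, 5+17=22, 5+20=2
a = 9: 9+10=19, 9+17=3, 9+20=6
a = 13: 13+10=0, 13+17=7, 13+20=10
A + B = {0, 2, 3, 6, 7, 10, 15, 17, 19, 20, 22}, so |A + B| = 11.
Verify: 11 ≥ 6? Yes ✓.

CD lower bound = 6, actual |A + B| = 11.


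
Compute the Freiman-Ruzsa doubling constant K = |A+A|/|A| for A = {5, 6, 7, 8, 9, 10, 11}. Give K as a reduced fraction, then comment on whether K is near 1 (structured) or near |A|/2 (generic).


|A| = 7.
Compute A + A by enumerating all 49 pairs.
A + A = {10, 11, 12, 13, 14, 15, 16, 17, 18, 19, 20, 21, 22}, so |A + A| = 13.
K = |A + A| / |A| = 13/7 (already in lowest terms) ≈ 1.8571.
Reference: AP of size 7 gives K = 13/7 ≈ 1.8571; a fully generic set of size 7 gives K ≈ 4.0000.

|A| = 7, |A + A| = 13, K = 13/7.


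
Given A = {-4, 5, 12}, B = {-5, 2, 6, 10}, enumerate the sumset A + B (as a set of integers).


A + B = {a + b : a ∈ A, b ∈ B}.
Enumerate all |A|·|B| = 3·4 = 12 pairs (a, b) and collect distinct sums.
a = -4: -4+-5=-9, -4+2=-2, -4+6=2, -4+10=6
a = 5: 5+-5=0, 5+2=7, 5+6=11, 5+10=15
a = 12: 12+-5=7, 12+2=14, 12+6=18, 12+10=22
Collecting distinct sums: A + B = {-9, -2, 0, 2, 6, 7, 11, 14, 15, 18, 22}
|A + B| = 11

A + B = {-9, -2, 0, 2, 6, 7, 11, 14, 15, 18, 22}


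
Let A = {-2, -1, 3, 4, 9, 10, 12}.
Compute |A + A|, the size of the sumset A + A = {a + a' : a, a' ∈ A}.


A + A = {a + a' : a, a' ∈ A}; |A| = 7.
General bounds: 2|A| - 1 ≤ |A + A| ≤ |A|(|A|+1)/2, i.e. 13 ≤ |A + A| ≤ 28.
Lower bound 2|A|-1 is attained iff A is an arithmetic progression.
Enumerate sums a + a' for a ≤ a' (symmetric, so this suffices):
a = -2: -2+-2=-4, -2+-1=-3, -2+3=1, -2+4=2, -2+9=7, -2+10=8, -2+12=10
a = -1: -1+-1=-2, -1+3=2, -1+4=3, -1+9=8, -1+10=9, -1+12=11
a = 3: 3+3=6, 3+4=7, 3+9=12, 3+10=13, 3+12=15
a = 4: 4+4=8, 4+9=13, 4+10=14, 4+12=16
a = 9: 9+9=18, 9+10=19, 9+12=21
a = 10: 10+10=20, 10+12=22
a = 12: 12+12=24
Distinct sums: {-4, -3, -2, 1, 2, 3, 6, 7, 8, 9, 10, 11, 12, 13, 14, 15, 16, 18, 19, 20, 21, 22, 24}
|A + A| = 23

|A + A| = 23


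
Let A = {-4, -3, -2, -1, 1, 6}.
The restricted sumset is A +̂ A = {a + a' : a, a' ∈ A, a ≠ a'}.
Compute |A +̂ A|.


Restricted sumset: A +̂ A = {a + a' : a ∈ A, a' ∈ A, a ≠ a'}.
Equivalently, take A + A and drop any sum 2a that is achievable ONLY as a + a for a ∈ A (i.e. sums representable only with equal summands).
Enumerate pairs (a, a') with a < a' (symmetric, so each unordered pair gives one sum; this covers all a ≠ a'):
  -4 + -3 = -7
  -4 + -2 = -6
  -4 + -1 = -5
  -4 + 1 = -3
  -4 + 6 = 2
  -3 + -2 = -5
  -3 + -1 = -4
  -3 + 1 = -2
  -3 + 6 = 3
  -2 + -1 = -3
  -2 + 1 = -1
  -2 + 6 = 4
  -1 + 1 = 0
  -1 + 6 = 5
  1 + 6 = 7
Collected distinct sums: {-7, -6, -5, -4, -3, -2, -1, 0, 2, 3, 4, 5, 7}
|A +̂ A| = 13
(Reference bound: |A +̂ A| ≥ 2|A| - 3 for |A| ≥ 2, with |A| = 6 giving ≥ 9.)

|A +̂ A| = 13


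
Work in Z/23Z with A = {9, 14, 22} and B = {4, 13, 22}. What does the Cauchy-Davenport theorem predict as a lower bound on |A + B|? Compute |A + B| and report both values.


Cauchy-Davenport: |A + B| ≥ min(p, |A| + |B| - 1) for A, B nonempty in Z/pZ.
|A| = 3, |B| = 3, p = 23.
CD lower bound = min(23, 3 + 3 - 1) = min(23, 5) = 5.
Compute A + B mod 23 directly:
a = 9: 9+4=13, 9+13=22, 9+22=8
a = 14: 14+4=18, 14+13=4, 14+22=13
a = 22: 22+4=3, 22+13=12, 22+22=21
A + B = {3, 4, 8, 12, 13, 18, 21, 22}, so |A + B| = 8.
Verify: 8 ≥ 5? Yes ✓.

CD lower bound = 5, actual |A + B| = 8.


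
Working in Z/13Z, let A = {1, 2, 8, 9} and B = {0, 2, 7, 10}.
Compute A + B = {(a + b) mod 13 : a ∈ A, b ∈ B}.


Work in Z/13Z: reduce every sum a + b modulo 13.
Enumerate all 16 pairs:
a = 1: 1+0=1, 1+2=3, 1+7=8, 1+10=11
a = 2: 2+0=2, 2+2=4, 2+7=9, 2+10=12
a = 8: 8+0=8, 8+2=10, 8+7=2, 8+10=5
a = 9: 9+0=9, 9+2=11, 9+7=3, 9+10=6
Distinct residues collected: {1, 2, 3, 4, 5, 6, 8, 9, 10, 11, 12}
|A + B| = 11 (out of 13 total residues).

A + B = {1, 2, 3, 4, 5, 6, 8, 9, 10, 11, 12}


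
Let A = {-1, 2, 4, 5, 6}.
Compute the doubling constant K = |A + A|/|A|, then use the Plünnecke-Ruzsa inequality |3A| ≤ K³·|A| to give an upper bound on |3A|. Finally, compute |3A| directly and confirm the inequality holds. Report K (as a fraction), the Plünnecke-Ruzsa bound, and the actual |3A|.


|A| = 5.
Step 1: Compute A + A by enumerating all 25 pairs.
A + A = {-2, 1, 3, 4, 5, 6, 7, 8, 9, 10, 11, 12}, so |A + A| = 12.
Step 2: Doubling constant K = |A + A|/|A| = 12/5 = 12/5 ≈ 2.4000.
Step 3: Plünnecke-Ruzsa gives |3A| ≤ K³·|A| = (2.4000)³ · 5 ≈ 69.1200.
Step 4: Compute 3A = A + A + A directly by enumerating all triples (a,b,c) ∈ A³; |3A| = 19.
Step 5: Check 19 ≤ 69.1200? Yes ✓.

K = 12/5, Plünnecke-Ruzsa bound K³|A| ≈ 69.1200, |3A| = 19, inequality holds.


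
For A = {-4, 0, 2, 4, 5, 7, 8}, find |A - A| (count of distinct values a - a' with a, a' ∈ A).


A - A = {a - a' : a, a' ∈ A}; |A| = 7.
Bounds: 2|A|-1 ≤ |A - A| ≤ |A|² - |A| + 1, i.e. 13 ≤ |A - A| ≤ 43.
Note: 0 ∈ A - A always (from a - a). The set is symmetric: if d ∈ A - A then -d ∈ A - A.
Enumerate nonzero differences d = a - a' with a > a' (then include -d):
Positive differences: {1, 2, 3, 4, 5, 6, 7, 8, 9, 11, 12}
Full difference set: {0} ∪ (positive diffs) ∪ (negative diffs).
|A - A| = 1 + 2·11 = 23 (matches direct enumeration: 23).

|A - A| = 23


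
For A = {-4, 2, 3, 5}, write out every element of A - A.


A - A = {a - a' : a, a' ∈ A}.
Compute a - a' for each ordered pair (a, a'):
a = -4: -4--4=0, -4-2=-6, -4-3=-7, -4-5=-9
a = 2: 2--4=6, 2-2=0, 2-3=-1, 2-5=-3
a = 3: 3--4=7, 3-2=1, 3-3=0, 3-5=-2
a = 5: 5--4=9, 5-2=3, 5-3=2, 5-5=0
Collecting distinct values (and noting 0 appears from a-a):
A - A = {-9, -7, -6, -3, -2, -1, 0, 1, 2, 3, 6, 7, 9}
|A - A| = 13

A - A = {-9, -7, -6, -3, -2, -1, 0, 1, 2, 3, 6, 7, 9}


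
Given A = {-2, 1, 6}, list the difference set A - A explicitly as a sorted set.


A - A = {a - a' : a, a' ∈ A}.
Compute a - a' for each ordered pair (a, a'):
a = -2: -2--2=0, -2-1=-3, -2-6=-8
a = 1: 1--2=3, 1-1=0, 1-6=-5
a = 6: 6--2=8, 6-1=5, 6-6=0
Collecting distinct values (and noting 0 appears from a-a):
A - A = {-8, -5, -3, 0, 3, 5, 8}
|A - A| = 7

A - A = {-8, -5, -3, 0, 3, 5, 8}


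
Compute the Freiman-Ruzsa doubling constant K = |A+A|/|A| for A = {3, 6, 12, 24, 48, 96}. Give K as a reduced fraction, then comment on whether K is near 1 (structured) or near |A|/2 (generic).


|A| = 6.
Compute A + A by enumerating all 36 pairs.
A + A = {6, 9, 12, 15, 18, 24, 27, 30, 36, 48, 51, 54, 60, 72, 96, 99, 102, 108, 120, 144, 192}, so |A + A| = 21.
K = |A + A| / |A| = 21/6 = 7/2 ≈ 3.5000.
Reference: AP of size 6 gives K = 11/6 ≈ 1.8333; a fully generic set of size 6 gives K ≈ 3.5000.

|A| = 6, |A + A| = 21, K = 21/6 = 7/2.


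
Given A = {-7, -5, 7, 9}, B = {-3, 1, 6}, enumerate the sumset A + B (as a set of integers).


A + B = {a + b : a ∈ A, b ∈ B}.
Enumerate all |A|·|B| = 4·3 = 12 pairs (a, b) and collect distinct sums.
a = -7: -7+-3=-10, -7+1=-6, -7+6=-1
a = -5: -5+-3=-8, -5+1=-4, -5+6=1
a = 7: 7+-3=4, 7+1=8, 7+6=13
a = 9: 9+-3=6, 9+1=10, 9+6=15
Collecting distinct sums: A + B = {-10, -8, -6, -4, -1, 1, 4, 6, 8, 10, 13, 15}
|A + B| = 12

A + B = {-10, -8, -6, -4, -1, 1, 4, 6, 8, 10, 13, 15}


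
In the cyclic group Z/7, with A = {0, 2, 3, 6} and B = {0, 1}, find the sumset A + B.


Work in Z/7Z: reduce every sum a + b modulo 7.
Enumerate all 8 pairs:
a = 0: 0+0=0, 0+1=1
a = 2: 2+0=2, 2+1=3
a = 3: 3+0=3, 3+1=4
a = 6: 6+0=6, 6+1=0
Distinct residues collected: {0, 1, 2, 3, 4, 6}
|A + B| = 6 (out of 7 total residues).

A + B = {0, 1, 2, 3, 4, 6}


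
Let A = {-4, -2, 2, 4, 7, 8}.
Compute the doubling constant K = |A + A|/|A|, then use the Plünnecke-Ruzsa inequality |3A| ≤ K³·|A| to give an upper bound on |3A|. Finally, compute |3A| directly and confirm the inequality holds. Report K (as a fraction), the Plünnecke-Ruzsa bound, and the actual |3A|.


|A| = 6.
Step 1: Compute A + A by enumerating all 36 pairs.
A + A = {-8, -6, -4, -2, 0, 2, 3, 4, 5, 6, 8, 9, 10, 11, 12, 14, 15, 16}, so |A + A| = 18.
Step 2: Doubling constant K = |A + A|/|A| = 18/6 = 18/6 ≈ 3.0000.
Step 3: Plünnecke-Ruzsa gives |3A| ≤ K³·|A| = (3.0000)³ · 6 ≈ 162.0000.
Step 4: Compute 3A = A + A + A directly by enumerating all triples (a,b,c) ∈ A³; |3A| = 32.
Step 5: Check 32 ≤ 162.0000? Yes ✓.

K = 18/6, Plünnecke-Ruzsa bound K³|A| ≈ 162.0000, |3A| = 32, inequality holds.


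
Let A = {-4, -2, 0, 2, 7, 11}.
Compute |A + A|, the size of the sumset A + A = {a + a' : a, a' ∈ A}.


A + A = {a + a' : a, a' ∈ A}; |A| = 6.
General bounds: 2|A| - 1 ≤ |A + A| ≤ |A|(|A|+1)/2, i.e. 11 ≤ |A + A| ≤ 21.
Lower bound 2|A|-1 is attained iff A is an arithmetic progression.
Enumerate sums a + a' for a ≤ a' (symmetric, so this suffices):
a = -4: -4+-4=-8, -4+-2=-6, -4+0=-4, -4+2=-2, -4+7=3, -4+11=7
a = -2: -2+-2=-4, -2+0=-2, -2+2=0, -2+7=5, -2+11=9
a = 0: 0+0=0, 0+2=2, 0+7=7, 0+11=11
a = 2: 2+2=4, 2+7=9, 2+11=13
a = 7: 7+7=14, 7+11=18
a = 11: 11+11=22
Distinct sums: {-8, -6, -4, -2, 0, 2, 3, 4, 5, 7, 9, 11, 13, 14, 18, 22}
|A + A| = 16

|A + A| = 16


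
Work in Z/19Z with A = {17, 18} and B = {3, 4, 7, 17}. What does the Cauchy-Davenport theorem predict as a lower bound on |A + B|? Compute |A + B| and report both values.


Cauchy-Davenport: |A + B| ≥ min(p, |A| + |B| - 1) for A, B nonempty in Z/pZ.
|A| = 2, |B| = 4, p = 19.
CD lower bound = min(19, 2 + 4 - 1) = min(19, 5) = 5.
Compute A + B mod 19 directly:
a = 17: 17+3=1, 17+4=2, 17+7=5, 17+17=15
a = 18: 18+3=2, 18+4=3, 18+7=6, 18+17=16
A + B = {1, 2, 3, 5, 6, 15, 16}, so |A + B| = 7.
Verify: 7 ≥ 5? Yes ✓.

CD lower bound = 5, actual |A + B| = 7.


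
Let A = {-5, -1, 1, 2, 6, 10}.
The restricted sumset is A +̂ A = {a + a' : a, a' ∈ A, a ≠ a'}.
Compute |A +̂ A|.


Restricted sumset: A +̂ A = {a + a' : a ∈ A, a' ∈ A, a ≠ a'}.
Equivalently, take A + A and drop any sum 2a that is achievable ONLY as a + a for a ∈ A (i.e. sums representable only with equal summands).
Enumerate pairs (a, a') with a < a' (symmetric, so each unordered pair gives one sum; this covers all a ≠ a'):
  -5 + -1 = -6
  -5 + 1 = -4
  -5 + 2 = -3
  -5 + 6 = 1
  -5 + 10 = 5
  -1 + 1 = 0
  -1 + 2 = 1
  -1 + 6 = 5
  -1 + 10 = 9
  1 + 2 = 3
  1 + 6 = 7
  1 + 10 = 11
  2 + 6 = 8
  2 + 10 = 12
  6 + 10 = 16
Collected distinct sums: {-6, -4, -3, 0, 1, 3, 5, 7, 8, 9, 11, 12, 16}
|A +̂ A| = 13
(Reference bound: |A +̂ A| ≥ 2|A| - 3 for |A| ≥ 2, with |A| = 6 giving ≥ 9.)

|A +̂ A| = 13


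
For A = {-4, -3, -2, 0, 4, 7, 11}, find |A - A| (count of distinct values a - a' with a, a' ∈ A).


A - A = {a - a' : a, a' ∈ A}; |A| = 7.
Bounds: 2|A|-1 ≤ |A - A| ≤ |A|² - |A| + 1, i.e. 13 ≤ |A - A| ≤ 43.
Note: 0 ∈ A - A always (from a - a). The set is symmetric: if d ∈ A - A then -d ∈ A - A.
Enumerate nonzero differences d = a - a' with a > a' (then include -d):
Positive differences: {1, 2, 3, 4, 6, 7, 8, 9, 10, 11, 13, 14, 15}
Full difference set: {0} ∪ (positive diffs) ∪ (negative diffs).
|A - A| = 1 + 2·13 = 27 (matches direct enumeration: 27).

|A - A| = 27


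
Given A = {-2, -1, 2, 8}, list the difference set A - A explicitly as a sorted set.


A - A = {a - a' : a, a' ∈ A}.
Compute a - a' for each ordered pair (a, a'):
a = -2: -2--2=0, -2--1=-1, -2-2=-4, -2-8=-10
a = -1: -1--2=1, -1--1=0, -1-2=-3, -1-8=-9
a = 2: 2--2=4, 2--1=3, 2-2=0, 2-8=-6
a = 8: 8--2=10, 8--1=9, 8-2=6, 8-8=0
Collecting distinct values (and noting 0 appears from a-a):
A - A = {-10, -9, -6, -4, -3, -1, 0, 1, 3, 4, 6, 9, 10}
|A - A| = 13

A - A = {-10, -9, -6, -4, -3, -1, 0, 1, 3, 4, 6, 9, 10}


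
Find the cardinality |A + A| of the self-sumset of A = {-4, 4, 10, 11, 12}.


A + A = {a + a' : a, a' ∈ A}; |A| = 5.
General bounds: 2|A| - 1 ≤ |A + A| ≤ |A|(|A|+1)/2, i.e. 9 ≤ |A + A| ≤ 15.
Lower bound 2|A|-1 is attained iff A is an arithmetic progression.
Enumerate sums a + a' for a ≤ a' (symmetric, so this suffices):
a = -4: -4+-4=-8, -4+4=0, -4+10=6, -4+11=7, -4+12=8
a = 4: 4+4=8, 4+10=14, 4+11=15, 4+12=16
a = 10: 10+10=20, 10+11=21, 10+12=22
a = 11: 11+11=22, 11+12=23
a = 12: 12+12=24
Distinct sums: {-8, 0, 6, 7, 8, 14, 15, 16, 20, 21, 22, 23, 24}
|A + A| = 13

|A + A| = 13


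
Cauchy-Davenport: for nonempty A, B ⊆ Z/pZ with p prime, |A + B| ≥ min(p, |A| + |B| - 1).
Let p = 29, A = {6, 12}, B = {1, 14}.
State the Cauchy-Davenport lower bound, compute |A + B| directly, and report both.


Cauchy-Davenport: |A + B| ≥ min(p, |A| + |B| - 1) for A, B nonempty in Z/pZ.
|A| = 2, |B| = 2, p = 29.
CD lower bound = min(29, 2 + 2 - 1) = min(29, 3) = 3.
Compute A + B mod 29 directly:
a = 6: 6+1=7, 6+14=20
a = 12: 12+1=13, 12+14=26
A + B = {7, 13, 20, 26}, so |A + B| = 4.
Verify: 4 ≥ 3? Yes ✓.

CD lower bound = 3, actual |A + B| = 4.


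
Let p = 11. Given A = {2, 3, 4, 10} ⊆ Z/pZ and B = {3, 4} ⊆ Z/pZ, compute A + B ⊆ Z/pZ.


Work in Z/11Z: reduce every sum a + b modulo 11.
Enumerate all 8 pairs:
a = 2: 2+3=5, 2+4=6
a = 3: 3+3=6, 3+4=7
a = 4: 4+3=7, 4+4=8
a = 10: 10+3=2, 10+4=3
Distinct residues collected: {2, 3, 5, 6, 7, 8}
|A + B| = 6 (out of 11 total residues).

A + B = {2, 3, 5, 6, 7, 8}


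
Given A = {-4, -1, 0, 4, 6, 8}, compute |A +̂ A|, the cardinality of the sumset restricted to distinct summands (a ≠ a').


Restricted sumset: A +̂ A = {a + a' : a ∈ A, a' ∈ A, a ≠ a'}.
Equivalently, take A + A and drop any sum 2a that is achievable ONLY as a + a for a ∈ A (i.e. sums representable only with equal summands).
Enumerate pairs (a, a') with a < a' (symmetric, so each unordered pair gives one sum; this covers all a ≠ a'):
  -4 + -1 = -5
  -4 + 0 = -4
  -4 + 4 = 0
  -4 + 6 = 2
  -4 + 8 = 4
  -1 + 0 = -1
  -1 + 4 = 3
  -1 + 6 = 5
  -1 + 8 = 7
  0 + 4 = 4
  0 + 6 = 6
  0 + 8 = 8
  4 + 6 = 10
  4 + 8 = 12
  6 + 8 = 14
Collected distinct sums: {-5, -4, -1, 0, 2, 3, 4, 5, 6, 7, 8, 10, 12, 14}
|A +̂ A| = 14
(Reference bound: |A +̂ A| ≥ 2|A| - 3 for |A| ≥ 2, with |A| = 6 giving ≥ 9.)

|A +̂ A| = 14


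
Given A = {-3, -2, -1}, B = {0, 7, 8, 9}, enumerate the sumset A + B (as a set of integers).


A + B = {a + b : a ∈ A, b ∈ B}.
Enumerate all |A|·|B| = 3·4 = 12 pairs (a, b) and collect distinct sums.
a = -3: -3+0=-3, -3+7=4, -3+8=5, -3+9=6
a = -2: -2+0=-2, -2+7=5, -2+8=6, -2+9=7
a = -1: -1+0=-1, -1+7=6, -1+8=7, -1+9=8
Collecting distinct sums: A + B = {-3, -2, -1, 4, 5, 6, 7, 8}
|A + B| = 8

A + B = {-3, -2, -1, 4, 5, 6, 7, 8}


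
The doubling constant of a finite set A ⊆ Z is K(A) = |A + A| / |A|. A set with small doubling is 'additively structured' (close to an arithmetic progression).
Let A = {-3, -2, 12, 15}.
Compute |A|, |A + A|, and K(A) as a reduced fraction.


|A| = 4.
Compute A + A by enumerating all 16 pairs.
A + A = {-6, -5, -4, 9, 10, 12, 13, 24, 27, 30}, so |A + A| = 10.
K = |A + A| / |A| = 10/4 = 5/2 ≈ 2.5000.
Reference: AP of size 4 gives K = 7/4 ≈ 1.7500; a fully generic set of size 4 gives K ≈ 2.5000.

|A| = 4, |A + A| = 10, K = 10/4 = 5/2.
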